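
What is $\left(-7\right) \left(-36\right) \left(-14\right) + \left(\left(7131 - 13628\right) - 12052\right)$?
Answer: $-22077$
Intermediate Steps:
$\left(-7\right) \left(-36\right) \left(-14\right) + \left(\left(7131 - 13628\right) - 12052\right) = 252 \left(-14\right) - 18549 = -3528 - 18549 = -22077$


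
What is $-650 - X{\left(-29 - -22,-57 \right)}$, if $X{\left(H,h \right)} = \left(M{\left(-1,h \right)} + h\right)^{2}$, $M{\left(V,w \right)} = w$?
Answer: $-13646$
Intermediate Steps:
$X{\left(H,h \right)} = 4 h^{2}$ ($X{\left(H,h \right)} = \left(h + h\right)^{2} = \left(2 h\right)^{2} = 4 h^{2}$)
$-650 - X{\left(-29 - -22,-57 \right)} = -650 - 4 \left(-57\right)^{2} = -650 - 4 \cdot 3249 = -650 - 12996 = -13646$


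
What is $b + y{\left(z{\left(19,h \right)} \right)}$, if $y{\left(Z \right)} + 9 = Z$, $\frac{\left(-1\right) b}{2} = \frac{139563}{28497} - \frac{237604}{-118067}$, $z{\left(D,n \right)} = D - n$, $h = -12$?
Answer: $\frac{9174214920}{1121518433} \approx 8.1802$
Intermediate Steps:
$b = - \frac{15499190606}{1121518433}$ ($b = - 2 \left(\frac{139563}{28497} - \frac{237604}{-118067}\right) = - 2 \left(139563 \cdot \frac{1}{28497} - - \frac{237604}{118067}\right) = - 2 \left(\frac{46521}{9499} + \frac{237604}{118067}\right) = \left(-2\right) \frac{7749595303}{1121518433} = - \frac{15499190606}{1121518433} \approx -13.82$)
$y{\left(Z \right)} = -9 + Z$
$b + y{\left(z{\left(19,h \right)} \right)} = - \frac{15499190606}{1121518433} + \left(-9 + \left(19 - -12\right)\right) = - \frac{15499190606}{1121518433} + \left(-9 + \left(19 + 12\right)\right) = - \frac{15499190606}{1121518433} + \left(-9 + 31\right) = - \frac{15499190606}{1121518433} + 22 = \frac{9174214920}{1121518433}$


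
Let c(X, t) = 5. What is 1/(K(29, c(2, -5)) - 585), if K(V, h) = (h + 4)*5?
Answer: -1/540 ≈ -0.0018519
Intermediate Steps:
K(V, h) = 20 + 5*h (K(V, h) = (4 + h)*5 = 20 + 5*h)
1/(K(29, c(2, -5)) - 585) = 1/((20 + 5*5) - 585) = 1/((20 + 25) - 585) = 1/(45 - 585) = 1/(-540) = -1/540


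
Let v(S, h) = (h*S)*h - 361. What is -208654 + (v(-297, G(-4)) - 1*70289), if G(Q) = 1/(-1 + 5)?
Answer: -4469161/16 ≈ -2.7932e+5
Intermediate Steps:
G(Q) = 1/4
v(S, h) = -361 + S*h**2 (v(S, h) = (S*h)*h - 361 = S*h**2 - 361 = -361 + S*h**2)
-208654 + (v(-297, G(-4)) - 1*70289) = -208654 + ((-361 - 297*(1/4)**2) - 1*70289) = -208654 + ((-361 - 297*1/16) - 70289) = -208654 + ((-361 - 297/16) - 70289) = -208654 + (-6073/16 - 70289) = -208654 - 1130697/16 = -4469161/16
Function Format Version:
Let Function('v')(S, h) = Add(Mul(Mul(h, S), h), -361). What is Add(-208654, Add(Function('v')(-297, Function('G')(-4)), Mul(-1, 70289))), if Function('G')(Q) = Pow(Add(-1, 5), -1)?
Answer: Rational(-4469161, 16) ≈ -2.7932e+5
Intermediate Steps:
Function('G')(Q) = Rational(1, 4) (Function('G')(Q) = Pow(4, -1) = Rational(1, 4))
Function('v')(S, h) = Add(-361, Mul(S, Pow(h, 2))) (Function('v')(S, h) = Add(Mul(Mul(S, h), h), -361) = Add(Mul(S, Pow(h, 2)), -361) = Add(-361, Mul(S, Pow(h, 2))))
Add(-208654, Add(Function('v')(-297, Function('G')(-4)), Mul(-1, 70289))) = Add(-208654, Add(Add(-361, Mul(-297, Pow(Rational(1, 4), 2))), Mul(-1, 70289))) = Add(-208654, Add(Add(-361, Mul(-297, Rational(1, 16))), -70289)) = Add(-208654, Add(Add(-361, Rational(-297, 16)), -70289)) = Add(-208654, Add(Rational(-6073, 16), -70289)) = Add(-208654, Rational(-1130697, 16)) = Rational(-4469161, 16)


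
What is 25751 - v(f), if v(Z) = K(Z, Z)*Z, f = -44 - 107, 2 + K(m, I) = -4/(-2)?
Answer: 25751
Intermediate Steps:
K(m, I) = 0 (K(m, I) = -2 - 4/(-2) = -2 - 4*(-1/2) = -2 + 2 = 0)
f = -151
v(Z) = 0 (v(Z) = 0*Z = 0)
25751 - v(f) = 25751 - 1*0 = 25751 + 0 = 25751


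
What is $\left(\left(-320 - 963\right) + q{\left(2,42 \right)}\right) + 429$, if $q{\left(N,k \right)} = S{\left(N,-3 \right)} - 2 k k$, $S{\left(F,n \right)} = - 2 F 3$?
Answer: $-4394$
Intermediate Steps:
$S{\left(F,n \right)} = - 6 F$
$q{\left(N,k \right)} = - 6 N - 2 k^{2}$ ($q{\left(N,k \right)} = - 6 N - 2 k k = - 6 N - 2 k^{2}$)
$\left(\left(-320 - 963\right) + q{\left(2,42 \right)}\right) + 429 = \left(\left(-320 - 963\right) - \left(12 + 2 \cdot 42^{2}\right)\right) + 429 = \left(-1283 - 3540\right) + 429 = -4823 + 429 = -4394$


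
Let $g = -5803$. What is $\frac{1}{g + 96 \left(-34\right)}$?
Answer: $- \frac{1}{9067} \approx -0.00011029$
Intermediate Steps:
$\frac{1}{g + 96 \left(-34\right)} = \frac{1}{-5803 + 96 \left(-34\right)} = \frac{1}{-5803 - 3264} = \frac{1}{-9067} = - \frac{1}{9067}$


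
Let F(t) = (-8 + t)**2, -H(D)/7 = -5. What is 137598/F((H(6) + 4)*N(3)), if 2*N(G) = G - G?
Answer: 68799/32 ≈ 2150.0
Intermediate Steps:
H(D) = 35 (H(D) = -7*(-5) = 35)
N(G) = 0 (N(G) = (G - G)/2 = (1/2)*0 = 0)
137598/F((H(6) + 4)*N(3)) = 137598/((-8 + (35 + 4)*0)**2) = 137598/((-8 + 39*0)**2) = 137598/((-8 + 0)**2) = 137598/((-8)**2) = 137598/64 = 137598*(1/64) = 68799/32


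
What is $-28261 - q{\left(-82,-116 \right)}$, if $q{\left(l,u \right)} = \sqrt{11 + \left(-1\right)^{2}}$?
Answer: $-28261 - 2 \sqrt{3} \approx -28264.0$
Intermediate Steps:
$q{\left(l,u \right)} = 2 \sqrt{3}$ ($q{\left(l,u \right)} = \sqrt{11 + 1} = \sqrt{12} = 2 \sqrt{3}$)
$-28261 - q{\left(-82,-116 \right)} = -28261 - 2 \sqrt{3}$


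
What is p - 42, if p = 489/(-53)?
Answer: -2715/53 ≈ -51.226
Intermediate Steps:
p = -489/53 (p = 489*(-1/53) = -489/53 ≈ -9.2264)
p - 42 = -489/53 - 42 = -2715/53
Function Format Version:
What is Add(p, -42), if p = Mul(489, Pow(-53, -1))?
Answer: Rational(-2715, 53) ≈ -51.226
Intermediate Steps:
p = Rational(-489, 53) (p = Mul(489, Rational(-1, 53)) = Rational(-489, 53) ≈ -9.2264)
Add(p, -42) = Add(Rational(-489, 53), -42) = Rational(-2715, 53)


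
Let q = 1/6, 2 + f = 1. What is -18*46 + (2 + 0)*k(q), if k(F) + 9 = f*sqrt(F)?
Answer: -846 - sqrt(6)/3 ≈ -846.82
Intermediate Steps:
f = -1 (f = -2 + 1 = -1)
q = 1/6 ≈ 0.16667
k(F) = -9 - sqrt(F)
-18*46 + (2 + 0)*k(q) = -18*46 + (2 + 0)*(-9 - sqrt(1/6)) = -828 + 2*(-9 - sqrt(6)/6) = -828 + (-18 - sqrt(6)/3) = -846 - sqrt(6)/3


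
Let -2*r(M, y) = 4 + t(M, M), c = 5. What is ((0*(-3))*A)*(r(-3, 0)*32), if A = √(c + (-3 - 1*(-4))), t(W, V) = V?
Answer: 0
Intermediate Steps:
r(M, y) = -2 - M/2 (r(M, y) = -(4 + M)/2 = -2 - M/2)
A = √6 (A = √(5 + (-3 - 1*(-4))) = √(5 + (-3 + 4)) = √(5 + 1) = √6 ≈ 2.4495)
((0*(-3))*A)*(r(-3, 0)*32) = ((0*(-3))*√6)*((-2 - ½*(-3))*32) = (0*√6)*((-2 + 3/2)*32) = 0*(-½*32) = 0*(-16) = 0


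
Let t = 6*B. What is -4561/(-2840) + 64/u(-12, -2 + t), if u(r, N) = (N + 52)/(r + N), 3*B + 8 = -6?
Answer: -3766789/31240 ≈ -120.58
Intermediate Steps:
B = -14/3 (B = -8/3 + (⅓)*(-6) = -8/3 - 2 = -14/3 ≈ -4.6667)
t = -28 (t = 6*(-14/3) = -28)
u(r, N) = (52 + N)/(N + r)
-4561/(-2840) + 64/u(-12, -2 + t) = -4561/(-2840) + 64/(((52 + (-2 - 28))/((-2 - 28) - 12))) = -4561*(-1/2840) + 64/(((52 - 30)/(-30 - 12))) = 4561/2840 + 64/((22/(-42))) = 4561/2840 + 64/((-1/42*22)) = 4561/2840 + 64/(-11/21) = 4561/2840 + 64*(-21/11) = 4561/2840 - 1344/11 = -3766789/31240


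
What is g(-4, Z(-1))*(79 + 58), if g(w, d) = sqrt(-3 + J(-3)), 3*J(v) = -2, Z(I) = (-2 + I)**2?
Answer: 137*I*sqrt(33)/3 ≈ 262.33*I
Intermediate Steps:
J(v) = -2/3 (J(v) = (1/3)*(-2) = -2/3)
g(w, d) = I*sqrt(33)/3 (g(w, d) = sqrt(-3 - 2/3) = sqrt(-11/3) = I*sqrt(33)/3)
g(-4, Z(-1))*(79 + 58) = (I*sqrt(33)/3)*(79 + 58) = (I*sqrt(33)/3)*137 = 137*I*sqrt(33)/3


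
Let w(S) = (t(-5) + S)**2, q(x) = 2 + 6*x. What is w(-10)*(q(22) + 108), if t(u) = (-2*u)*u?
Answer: 871200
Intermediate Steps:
t(u) = -2*u**2
w(S) = (-50 + S)**2 (w(S) = (-2*(-5)**2 + S)**2 = (-2*25 + S)**2 = (-50 + S)**2)
w(-10)*(q(22) + 108) = (-50 - 10)**2*((2 + 6*22) + 108) = (-60)**2*((2 + 132) + 108) = 3600*(134 + 108) = 3600*242 = 871200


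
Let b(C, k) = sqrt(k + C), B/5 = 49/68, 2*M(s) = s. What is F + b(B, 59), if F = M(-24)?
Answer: -12 + 3*sqrt(8041)/34 ≈ -4.0878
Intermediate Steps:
M(s) = s/2
F = -12 (F = (1/2)*(-24) = -12)
B = 245/68 (B = 5*(49/68) = 245/68 ≈ 3.6029)
b(C, k) = sqrt(C + k)
F + b(B, 59) = -12 + sqrt(245/68 + 59) = -12 + sqrt(4257/68) = -12 + 3*sqrt(8041)/34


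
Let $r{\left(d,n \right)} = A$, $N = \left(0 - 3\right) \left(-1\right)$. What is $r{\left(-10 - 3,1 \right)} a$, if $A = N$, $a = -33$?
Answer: $-99$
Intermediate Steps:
$N = 3$ ($N = \left(-3\right) \left(-1\right) = 3$)
$A = 3$
$r{\left(d,n \right)} = 3$
$r{\left(-10 - 3,1 \right)} a = 3 \left(-33\right) = -99$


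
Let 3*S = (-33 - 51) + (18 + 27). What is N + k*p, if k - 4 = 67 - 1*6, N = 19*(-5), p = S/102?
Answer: -10535/102 ≈ -103.28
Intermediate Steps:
S = -13 (S = ((-33 - 51) + (18 + 27))/3 = (-84 + 45)/3 = (⅓)*(-39) = -13)
p = -13/102 ≈ -0.12745
N = -95
k = 65 (k = 4 + (67 - 1*6) = 4 + (67 - 6) = 4 + 61 = 65)
N + k*p = -95 + 65*(-13/102) = -95 - 845/102 = -10535/102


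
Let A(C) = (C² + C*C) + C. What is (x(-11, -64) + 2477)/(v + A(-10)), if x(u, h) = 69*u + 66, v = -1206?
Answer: -223/127 ≈ -1.7559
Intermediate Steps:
A(C) = C + 2*C² (A(C) = (C² + C²) + C = 2*C² + C = C + 2*C²)
x(u, h) = 66 + 69*u
(x(-11, -64) + 2477)/(v + A(-10)) = ((66 + 69*(-11)) + 2477)/(-1206 - 10*(1 + 2*(-10))) = ((66 - 759) + 2477)/(-1206 - 10*(1 - 20)) = (-693 + 2477)/(-1206 - 10*(-19)) = 1784/(-1206 + 190) = 1784/(-1016) = 1784*(-1/1016) = -223/127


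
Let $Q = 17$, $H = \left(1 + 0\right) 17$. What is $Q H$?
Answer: $289$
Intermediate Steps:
$H = 17$ ($H = 1 \cdot 17 = 17$)
$Q H = 17 \cdot 17 = 289$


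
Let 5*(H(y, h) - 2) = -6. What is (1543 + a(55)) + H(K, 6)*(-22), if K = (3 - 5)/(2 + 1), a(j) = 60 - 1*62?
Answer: 7617/5 ≈ 1523.4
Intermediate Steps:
a(j) = -2 (a(j) = 60 - 62 = -2)
K = -⅔ (K = -2/3 = -2*⅓ = -⅔ ≈ -0.66667)
H(y, h) = ⅘ (H(y, h) = 2 + (⅕)*(-6) = 2 - 6/5 = ⅘)
(1543 + a(55)) + H(K, 6)*(-22) = (1543 - 2) + (⅘)*(-22) = 1541 - 88/5 = 7617/5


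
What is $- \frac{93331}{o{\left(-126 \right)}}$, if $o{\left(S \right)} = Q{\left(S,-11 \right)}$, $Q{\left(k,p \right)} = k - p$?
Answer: $\frac{93331}{115} \approx 811.57$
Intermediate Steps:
$o{\left(S \right)} = 11 + S$ ($o{\left(S \right)} = S - -11 = S + 11 = 11 + S$)
$- \frac{93331}{o{\left(-126 \right)}} = - \frac{93331}{11 - 126} = - \frac{93331}{-115} = \left(-93331\right) \left(- \frac{1}{115}\right) = \frac{93331}{115}$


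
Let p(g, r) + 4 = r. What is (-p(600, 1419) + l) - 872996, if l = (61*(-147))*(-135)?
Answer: 336134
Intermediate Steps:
p(g, r) = -4 + r
l = 1210545 (l = -8967*(-135) = 1210545)
(-p(600, 1419) + l) - 872996 = (-(-4 + 1419) + 1210545) - 872996 = (-1*1415 + 1210545) - 872996 = (-1415 + 1210545) - 872996 = 1209130 - 872996 = 336134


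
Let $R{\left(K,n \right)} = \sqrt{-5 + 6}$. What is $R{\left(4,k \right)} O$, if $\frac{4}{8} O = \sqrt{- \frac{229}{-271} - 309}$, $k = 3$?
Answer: $\frac{2 i \sqrt{22631210}}{271} \approx 35.109 i$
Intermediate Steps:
$R{\left(K,n \right)} = 1$ ($R{\left(K,n \right)} = \sqrt{1} = 1$)
$O = \frac{2 i \sqrt{22631210}}{271}$ ($O = 2 \sqrt{- \frac{229}{-271} - 309} = 2 \sqrt{\left(-229\right) \left(- \frac{1}{271}\right) - 309} = 2 \sqrt{\frac{229}{271} - 309} = 2 \sqrt{- \frac{83510}{271}} = 2 \frac{i \sqrt{22631210}}{271} = \frac{2 i \sqrt{22631210}}{271} \approx 35.109 i$)
$R{\left(4,k \right)} O = 1 \frac{2 i \sqrt{22631210}}{271} = \frac{2 i \sqrt{22631210}}{271}$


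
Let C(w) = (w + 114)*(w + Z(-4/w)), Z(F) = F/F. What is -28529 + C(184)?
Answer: 26601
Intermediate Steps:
Z(F) = 1
C(w) = (1 + w)*(114 + w) (C(w) = (w + 114)*(w + 1) = (114 + w)*(1 + w) = (1 + w)*(114 + w))
-28529 + C(184) = -28529 + (114 + 184**2 + 115*184) = -28529 + (114 + 33856 + 21160) = -28529 + 55130 = 26601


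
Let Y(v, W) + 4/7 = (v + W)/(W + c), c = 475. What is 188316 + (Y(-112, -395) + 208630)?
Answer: 222285891/560 ≈ 3.9694e+5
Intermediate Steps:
Y(v, W) = -4/7 + (W + v)/(475 + W) (Y(v, W) = -4/7 + (v + W)/(W + 475) = -4/7 + (W + v)/(475 + W))
188316 + (Y(-112, -395) + 208630) = 188316 + ((-1900 + 3*(-395) + 7*(-112))/(7*(475 - 395)) + 208630) = 188316 + ((⅐)*(-1900 - 1185 - 784)/80 + 208630) = 188316 + ((⅐)*(1/80)*(-3869) + 208630) = 188316 + (-3869/560 + 208630) = 188316 + 116828931/560 = 222285891/560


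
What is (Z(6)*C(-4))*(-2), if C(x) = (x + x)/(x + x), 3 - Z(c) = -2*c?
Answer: -30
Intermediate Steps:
Z(c) = 3 + 2*c (Z(c) = 3 - (-2)*c = 3 + 2*c)
C(x) = 1 (C(x) = (2*x)/((2*x)) = (2*x)*(1/(2*x)) = 1)
(Z(6)*C(-4))*(-2) = ((3 + 2*6)*1)*(-2) = ((3 + 12)*1)*(-2) = (15*1)*(-2) = 15*(-2) = -30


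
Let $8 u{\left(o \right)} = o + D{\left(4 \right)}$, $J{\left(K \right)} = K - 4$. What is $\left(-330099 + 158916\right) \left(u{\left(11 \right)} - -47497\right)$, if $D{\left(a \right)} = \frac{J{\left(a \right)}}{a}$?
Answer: $- \frac{65047314621}{8} \approx -8.1309 \cdot 10^{9}$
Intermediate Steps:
$J{\left(K \right)} = -4 + K$
$D{\left(a \right)} = \frac{-4 + a}{a}$
$u{\left(o \right)} = \frac{o}{8}$ ($u{\left(o \right)} = \frac{o + \frac{-4 + 4}{4}}{8} = \frac{o + \frac{1}{4} \cdot 0}{8} = \frac{o + 0}{8} = \frac{o}{8}$)
$\left(-330099 + 158916\right) \left(u{\left(11 \right)} - -47497\right) = \left(-330099 + 158916\right) \left(\frac{1}{8} \cdot 11 - -47497\right) = - 171183 \left(\frac{11}{8} + \left(-296 + 47793\right)\right) = - 171183 \left(\frac{11}{8} + 47497\right) = \left(-171183\right) \frac{379987}{8} = - \frac{65047314621}{8}$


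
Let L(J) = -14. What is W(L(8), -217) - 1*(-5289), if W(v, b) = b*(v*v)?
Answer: -37243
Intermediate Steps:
W(v, b) = b*v²
W(L(8), -217) - 1*(-5289) = -217*(-14)² - 1*(-5289) = -217*196 + 5289 = -42532 + 5289 = -37243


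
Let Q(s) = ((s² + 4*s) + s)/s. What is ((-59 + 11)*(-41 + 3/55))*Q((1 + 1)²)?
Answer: 972864/55 ≈ 17688.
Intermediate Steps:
Q(s) = (s² + 5*s)/s
((-59 + 11)*(-41 + 3/55))*Q((1 + 1)²) = ((-59 + 11)*(-41 + 3/55))*(5 + (1 + 1)²) = (-48*(-41 + 3*(1/55)))*(5 + 2²) = (-48*(-41 + 3/55))*(5 + 4) = -48*(-2252/55)*9 = (108096/55)*9 = 972864/55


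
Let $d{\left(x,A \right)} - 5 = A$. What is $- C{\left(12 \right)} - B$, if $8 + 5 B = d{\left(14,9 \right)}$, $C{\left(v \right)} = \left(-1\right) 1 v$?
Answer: $\frac{54}{5} \approx 10.8$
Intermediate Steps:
$d{\left(x,A \right)} = 5 + A$
$C{\left(v \right)} = - v$
$B = \frac{6}{5}$ ($B = - \frac{8}{5} + \frac{5 + 9}{5} = - \frac{8}{5} + \frac{1}{5} \cdot 14 = - \frac{8}{5} + \frac{14}{5} = \frac{6}{5} \approx 1.2$)
$- C{\left(12 \right)} - B = - \left(-1\right) 12 - \frac{6}{5} = \left(-1\right) \left(-12\right) - \frac{6}{5} = 12 - \frac{6}{5} = \frac{54}{5}$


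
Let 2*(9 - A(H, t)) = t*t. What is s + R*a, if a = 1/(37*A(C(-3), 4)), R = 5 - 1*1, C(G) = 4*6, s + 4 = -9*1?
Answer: -477/37 ≈ -12.892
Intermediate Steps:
s = -13 (s = -4 - 9*1 = -4 - 9 = -13)
C(G) = 24
A(H, t) = 9 - t**2/2 (A(H, t) = 9 - t*t/2 = 9 - t**2/2)
R = 4 (R = 5 - 1 = 4)
a = 1/37 (a = 1/(37*(9 - 1/2*4**2)) = 1/(37*(9 - 1/2*16)) = 1/(37*(9 - 8)) = (1/37)/1 = (1/37)*1 = 1/37 ≈ 0.027027)
s + R*a = -13 + 4*(1/37) = -13 + 4/37 = -477/37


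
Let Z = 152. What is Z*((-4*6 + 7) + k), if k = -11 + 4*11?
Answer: 2432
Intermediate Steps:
k = 33 (k = -11 + 44 = 33)
Z*((-4*6 + 7) + k) = 152*((-4*6 + 7) + 33) = 152*((-24 + 7) + 33) = 152*(-17 + 33) = 152*16 = 2432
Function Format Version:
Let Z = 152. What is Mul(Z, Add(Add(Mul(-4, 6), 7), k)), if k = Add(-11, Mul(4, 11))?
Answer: 2432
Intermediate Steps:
k = 33 (k = Add(-11, 44) = 33)
Mul(Z, Add(Add(Mul(-4, 6), 7), k)) = Mul(152, Add(Add(Mul(-4, 6), 7), 33)) = Mul(152, Add(Add(-24, 7), 33)) = Mul(152, Add(-17, 33)) = Mul(152, 16) = 2432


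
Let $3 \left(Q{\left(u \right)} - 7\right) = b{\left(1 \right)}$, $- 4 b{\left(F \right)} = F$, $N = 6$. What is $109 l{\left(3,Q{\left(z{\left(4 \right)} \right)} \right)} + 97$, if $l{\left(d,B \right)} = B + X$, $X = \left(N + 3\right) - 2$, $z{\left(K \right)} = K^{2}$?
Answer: $\frac{19367}{12} \approx 1613.9$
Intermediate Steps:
$b{\left(F \right)} = - \frac{F}{4}$
$Q{\left(u \right)} = \frac{83}{12}$ ($Q{\left(u \right)} = 7 + \frac{\left(- \frac{1}{4}\right) 1}{3} = 7 + \frac{1}{3} \left(- \frac{1}{4}\right) = 7 - \frac{1}{12} = \frac{83}{12}$)
$X = 7$ ($X = \left(6 + 3\right) - 2 = 9 - 2 = 7$)
$l{\left(d,B \right)} = 7 + B$ ($l{\left(d,B \right)} = B + 7 = 7 + B$)
$109 l{\left(3,Q{\left(z{\left(4 \right)} \right)} \right)} + 97 = 109 \left(7 + \frac{83}{12}\right) + 97 = 109 \cdot \frac{167}{12} + 97 = \frac{18203}{12} + 97 = \frac{19367}{12}$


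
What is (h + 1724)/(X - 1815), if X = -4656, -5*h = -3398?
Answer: -4006/10785 ≈ -0.37144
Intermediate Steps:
h = 3398/5 (h = -1/5*(-3398) = 3398/5 ≈ 679.60)
(h + 1724)/(X - 1815) = (3398/5 + 1724)/(-4656 - 1815) = (12018/5)/(-6471) = (12018/5)*(-1/6471) = -4006/10785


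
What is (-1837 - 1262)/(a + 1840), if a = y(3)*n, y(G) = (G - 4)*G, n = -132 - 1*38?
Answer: -3099/2350 ≈ -1.3187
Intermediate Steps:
n = -170 (n = -132 - 38 = -170)
y(G) = G*(-4 + G) (y(G) = (-4 + G)*G = G*(-4 + G))
a = 510 (a = (3*(-4 + 3))*(-170) = (3*(-1))*(-170) = -3*(-170) = 510)
(-1837 - 1262)/(a + 1840) = (-1837 - 1262)/(510 + 1840) = -3099/2350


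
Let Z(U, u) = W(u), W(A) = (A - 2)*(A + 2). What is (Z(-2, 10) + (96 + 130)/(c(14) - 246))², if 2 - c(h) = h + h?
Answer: 167521249/18496 ≈ 9057.2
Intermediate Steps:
c(h) = 2 - 2*h (c(h) = 2 - (h + h) = 2 - 2*h)
W(A) = (-2 + A)*(2 + A)
Z(U, u) = -4 + u²
(Z(-2, 10) + (96 + 130)/(c(14) - 246))² = ((-4 + 10²) + (96 + 130)/((2 - 2*14) - 246))² = ((-4 + 100) + 226/((2 - 28) - 246))² = (96 + 226/(-26 - 246))² = (96 + 226/(-272))² = (96 + 226*(-1/272))² = (96 - 113/136)² = (12943/136)² = 167521249/18496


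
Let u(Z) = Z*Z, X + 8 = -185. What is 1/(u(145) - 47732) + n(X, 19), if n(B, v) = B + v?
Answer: -4647019/26707 ≈ -174.00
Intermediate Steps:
X = -193 (X = -8 - 185 = -193)
u(Z) = Z²
1/(u(145) - 47732) + n(X, 19) = 1/(145² - 47732) + (-193 + 19) = 1/(21025 - 47732) - 174 = 1/(-26707) - 174 = -1/26707 - 174 = -4647019/26707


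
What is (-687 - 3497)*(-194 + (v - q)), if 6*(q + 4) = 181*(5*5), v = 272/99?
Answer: 389950892/99 ≈ 3.9389e+6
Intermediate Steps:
v = 272/99 (v = 272*(1/99) = 272/99 ≈ 2.7475)
q = 4501/6 (q = -4 + (181*(5*5))/6 = -4 + (181*25)/6 = -4 + (1/6)*4525 = -4 + 4525/6 = 4501/6 ≈ 750.17)
(-687 - 3497)*(-194 + (v - q)) = (-687 - 3497)*(-194 + (272/99 - 1*4501/6)) = -4184*(-194 + (272/99 - 4501/6)) = -4184*(-194 - 147989/198) = -4184*(-186401/198) = 389950892/99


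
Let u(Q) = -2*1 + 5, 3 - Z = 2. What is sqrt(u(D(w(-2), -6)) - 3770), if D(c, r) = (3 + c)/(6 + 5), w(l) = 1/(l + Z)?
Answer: I*sqrt(3767) ≈ 61.376*I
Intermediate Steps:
Z = 1 (Z = 3 - 1*2 = 3 - 2 = 1)
w(l) = 1/(1 + l) (w(l) = 1/(l + 1) = 1/(1 + l))
D(c, r) = 3/11 + c/11 (D(c, r) = (3 + c)/11 = (3 + c)*(1/11) = 3/11 + c/11)
u(Q) = 3 (u(Q) = -2 + 5 = 3)
sqrt(u(D(w(-2), -6)) - 3770) = sqrt(3 - 3770) = sqrt(-3767) = I*sqrt(3767)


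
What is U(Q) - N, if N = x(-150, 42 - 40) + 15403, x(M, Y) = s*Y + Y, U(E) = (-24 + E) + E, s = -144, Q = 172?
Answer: -14797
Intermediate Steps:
U(E) = -24 + 2*E
x(M, Y) = -143*Y (x(M, Y) = -144*Y + Y = -143*Y)
N = 15117 (N = -143*(42 - 40) + 15403 = -143*2 + 15403 = -286 + 15403 = 15117)
U(Q) - N = (-24 + 2*172) - 1*15117 = (-24 + 344) - 15117 = 320 - 15117 = -14797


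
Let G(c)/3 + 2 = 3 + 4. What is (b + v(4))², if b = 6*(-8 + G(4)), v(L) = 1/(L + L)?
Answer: 113569/64 ≈ 1774.5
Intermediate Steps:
G(c) = 15 (G(c) = -6 + 3*(3 + 4) = -6 + 3*7 = -6 + 21 = 15)
v(L) = 1/(2*L)
b = 42 (b = 6*(-8 + 15) = 6*7 = 42)
(b + v(4))² = (42 + (½)/4)² = (42 + (½)*(¼))² = (42 + ⅛)² = (337/8)² = 113569/64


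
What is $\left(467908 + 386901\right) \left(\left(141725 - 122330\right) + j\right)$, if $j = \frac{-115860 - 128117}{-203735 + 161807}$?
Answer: $\frac{695333727565433}{41928} \approx 1.6584 \cdot 10^{10}$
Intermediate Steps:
$j = \frac{243977}{41928}$ ($j = - \frac{243977}{-41928} = \left(-243977\right) \left(- \frac{1}{41928}\right) = \frac{243977}{41928} \approx 5.819$)
$\left(467908 + 386901\right) \left(\left(141725 - 122330\right) + j\right) = \left(467908 + 386901\right) \left(\left(141725 - 122330\right) + \frac{243977}{41928}\right) = 854809 \left(\left(141725 - 122330\right) + \frac{243977}{41928}\right) = 854809 \left(19395 + \frac{243977}{41928}\right) = 854809 \cdot \frac{813437537}{41928} = \frac{695333727565433}{41928}$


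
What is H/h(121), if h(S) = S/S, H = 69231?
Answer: 69231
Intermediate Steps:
h(S) = 1
H/h(121) = 69231/1 = 69231*1 = 69231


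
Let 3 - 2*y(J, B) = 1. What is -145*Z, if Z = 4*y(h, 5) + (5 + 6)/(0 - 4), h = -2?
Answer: -725/4 ≈ -181.25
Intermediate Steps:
y(J, B) = 1 (y(J, B) = 3/2 - ½*1 = 3/2 - ½ = 1)
Z = 5/4 (Z = 4*1 + (5 + 6)/(0 - 4) = 4 + 11/(-4) = 4 + 11*(-¼) = 4 - 11/4 = 5/4 ≈ 1.2500)
-145*Z = -145*5/4 = -725/4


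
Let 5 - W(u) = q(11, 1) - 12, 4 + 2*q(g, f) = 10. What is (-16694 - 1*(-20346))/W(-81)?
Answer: 1826/7 ≈ 260.86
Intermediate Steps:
q(g, f) = 3 (q(g, f) = -2 + (½)*10 = -2 + 5 = 3)
W(u) = 14 (W(u) = 5 - (3 - 12) = 5 - 1*(-9) = 5 + 9 = 14)
(-16694 - 1*(-20346))/W(-81) = (-16694 - 1*(-20346))/14 = (-16694 + 20346)*(1/14) = 3652*(1/14) = 1826/7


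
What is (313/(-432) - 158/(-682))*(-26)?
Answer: 943865/73656 ≈ 12.814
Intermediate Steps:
(313/(-432) - 158/(-682))*(-26) = (313*(-1/432) - 158*(-1/682))*(-26) = (-313/432 + 79/341)*(-26) = -72605/147312*(-26) = 943865/73656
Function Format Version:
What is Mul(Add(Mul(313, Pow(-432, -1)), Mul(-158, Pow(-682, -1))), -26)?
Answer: Rational(943865, 73656) ≈ 12.814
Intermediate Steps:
Mul(Add(Mul(313, Pow(-432, -1)), Mul(-158, Pow(-682, -1))), -26) = Mul(Add(Mul(313, Rational(-1, 432)), Mul(-158, Rational(-1, 682))), -26) = Mul(Add(Rational(-313, 432), Rational(79, 341)), -26) = Mul(Rational(-72605, 147312), -26) = Rational(943865, 73656)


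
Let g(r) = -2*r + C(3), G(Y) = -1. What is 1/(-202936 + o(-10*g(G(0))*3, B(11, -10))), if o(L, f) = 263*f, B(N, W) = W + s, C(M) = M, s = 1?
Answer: -1/205303 ≈ -4.8708e-6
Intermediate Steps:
B(N, W) = 1 + W (B(N, W) = W + 1 = 1 + W)
g(r) = 3 - 2*r (g(r) = -2*r + 3 = 3 - 2*r)
1/(-202936 + o(-10*g(G(0))*3, B(11, -10))) = 1/(-202936 + 263*(1 - 10)) = 1/(-202936 + 263*(-9)) = 1/(-202936 - 2367) = 1/(-205303) = -1/205303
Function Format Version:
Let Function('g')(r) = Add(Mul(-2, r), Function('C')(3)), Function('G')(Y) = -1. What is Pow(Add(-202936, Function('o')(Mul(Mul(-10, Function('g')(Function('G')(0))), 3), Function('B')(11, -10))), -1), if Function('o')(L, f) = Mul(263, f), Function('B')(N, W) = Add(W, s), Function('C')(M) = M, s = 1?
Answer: Rational(-1, 205303) ≈ -4.8708e-6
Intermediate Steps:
Function('B')(N, W) = Add(1, W) (Function('B')(N, W) = Add(W, 1) = Add(1, W))
Function('g')(r) = Add(3, Mul(-2, r)) (Function('g')(r) = Add(Mul(-2, r), 3) = Add(3, Mul(-2, r)))
Pow(Add(-202936, Function('o')(Mul(Mul(-10, Function('g')(Function('G')(0))), 3), Function('B')(11, -10))), -1) = Pow(Add(-202936, Mul(263, Add(1, -10))), -1) = Pow(Add(-202936, Mul(263, -9)), -1) = Pow(Add(-202936, -2367), -1) = Pow(-205303, -1) = Rational(-1, 205303)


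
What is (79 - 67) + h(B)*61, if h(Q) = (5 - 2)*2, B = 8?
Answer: 378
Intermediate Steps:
h(Q) = 6 (h(Q) = 3*2 = 6)
(79 - 67) + h(B)*61 = (79 - 67) + 6*61 = 12 + 366 = 378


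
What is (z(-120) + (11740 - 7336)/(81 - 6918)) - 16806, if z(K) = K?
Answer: -38575822/2279 ≈ -16927.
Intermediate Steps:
(z(-120) + (11740 - 7336)/(81 - 6918)) - 16806 = (-120 + (11740 - 7336)/(81 - 6918)) - 16806 = (-120 + 4404/(-6837)) - 16806 = (-120 + 4404*(-1/6837)) - 16806 = (-120 - 1468/2279) - 16806 = -274948/2279 - 16806 = -38575822/2279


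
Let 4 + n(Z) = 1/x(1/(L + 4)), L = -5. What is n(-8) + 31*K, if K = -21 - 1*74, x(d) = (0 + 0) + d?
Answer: -2950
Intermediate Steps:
x(d) = d (x(d) = 0 + d = d)
n(Z) = -5 (n(Z) = -4 + 1/(1/(-5 + 4)) = -4 + 1/(1/(-1)) = -4 + 1/(-1) = -4 - 1 = -5)
K = -95 (K = -21 - 74 = -95)
n(-8) + 31*K = -5 + 31*(-95) = -5 - 2945 = -2950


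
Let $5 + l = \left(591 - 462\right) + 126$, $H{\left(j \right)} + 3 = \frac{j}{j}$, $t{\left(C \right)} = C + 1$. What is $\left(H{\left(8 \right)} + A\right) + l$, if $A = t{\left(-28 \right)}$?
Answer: $221$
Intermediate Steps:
$t{\left(C \right)} = 1 + C$
$A = -27$ ($A = 1 - 28 = -27$)
$H{\left(j \right)} = -2$ ($H{\left(j \right)} = -3 + \frac{j}{j} = -3 + 1 = -2$)
$l = 250$ ($l = -5 + \left(\left(591 - 462\right) + 126\right) = -5 + \left(129 + 126\right) = -5 + 255 = 250$)
$\left(H{\left(8 \right)} + A\right) + l = \left(-2 - 27\right) + 250 = -29 + 250 = 221$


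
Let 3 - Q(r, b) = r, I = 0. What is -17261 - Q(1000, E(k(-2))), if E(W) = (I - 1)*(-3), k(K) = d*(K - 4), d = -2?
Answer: -16264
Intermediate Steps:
k(K) = 8 - 2*K (k(K) = -2*(K - 4) = -2*(-4 + K) = 8 - 2*K)
E(W) = 3 (E(W) = (0 - 1)*(-3) = -1*(-3) = 3)
Q(r, b) = 3 - r
-17261 - Q(1000, E(k(-2))) = -17261 - (3 - 1*1000) = -17261 - (3 - 1000) = -17261 - 1*(-997) = -17261 + 997 = -16264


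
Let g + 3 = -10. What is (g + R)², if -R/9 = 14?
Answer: 19321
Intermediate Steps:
g = -13 (g = -3 - 10 = -13)
R = -126 (R = -9*14 = -126)
(g + R)² = (-13 - 126)² = (-139)² = 19321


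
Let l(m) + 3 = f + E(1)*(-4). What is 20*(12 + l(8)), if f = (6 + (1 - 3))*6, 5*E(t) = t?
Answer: 644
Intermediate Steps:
E(t) = t/5
f = 24 (f = (6 - 2)*6 = 4*6 = 24)
l(m) = 101/5 (l(m) = -3 + (24 + ((⅕)*1)*(-4)) = -3 + (24 + (⅕)*(-4)) = -3 + (24 - ⅘) = -3 + 116/5 = 101/5)
20*(12 + l(8)) = 20*(12 + 101/5) = 20*(161/5) = 644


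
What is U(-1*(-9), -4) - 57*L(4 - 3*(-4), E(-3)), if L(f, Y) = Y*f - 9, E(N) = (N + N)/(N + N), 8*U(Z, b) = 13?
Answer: -3179/8 ≈ -397.38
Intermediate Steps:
U(Z, b) = 13/8 (U(Z, b) = (⅛)*13 = 13/8)
E(N) = 1 (E(N) = (2*N)/((2*N)) = (2*N)*(1/(2*N)) = 1)
L(f, Y) = -9 + Y*f
U(-1*(-9), -4) - 57*L(4 - 3*(-4), E(-3)) = 13/8 - 57*(-9 + 1*(4 - 3*(-4))) = 13/8 - 57*(-9 + 1*(4 + 12)) = 13/8 - 57*(-9 + 1*16) = 13/8 - 57*(-9 + 16) = 13/8 - 57*7 = 13/8 - 399 = -3179/8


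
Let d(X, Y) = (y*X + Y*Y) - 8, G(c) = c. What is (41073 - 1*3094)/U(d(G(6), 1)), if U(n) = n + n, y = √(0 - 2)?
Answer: -265853/242 - 113937*I*√2/121 ≈ -1098.6 - 1331.7*I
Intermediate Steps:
y = I*√2 (y = √(-2) = I*√2 ≈ 1.4142*I)
d(X, Y) = -8 + Y² + I*X*√2 (d(X, Y) = ((I*√2)*X + Y*Y) - 8 = (I*X*√2 + Y²) - 8 = (Y² + I*X*√2) - 8 = -8 + Y² + I*X*√2)
U(n) = 2*n
(41073 - 1*3094)/U(d(G(6), 1)) = (41073 - 1*3094)/((2*(-8 + 1² + I*6*√2))) = (41073 - 3094)/((2*(-8 + 1 + 6*I*√2))) = 37979/((2*(-7 + 6*I*√2))) = 37979/(-14 + 12*I*√2)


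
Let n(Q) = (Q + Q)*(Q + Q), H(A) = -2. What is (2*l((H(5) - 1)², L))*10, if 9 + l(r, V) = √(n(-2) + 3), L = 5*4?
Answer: -180 + 20*√19 ≈ -92.822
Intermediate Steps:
L = 20
n(Q) = 4*Q² (n(Q) = (2*Q)*(2*Q) = 4*Q²)
l(r, V) = -9 + √19 (l(r, V) = -9 + √(4*(-2)² + 3) = -9 + √(4*4 + 3) = -9 + √(16 + 3) = -9 + √19)
(2*l((H(5) - 1)², L))*10 = (2*(-9 + √19))*10 = (-18 + 2*√19)*10 = -180 + 20*√19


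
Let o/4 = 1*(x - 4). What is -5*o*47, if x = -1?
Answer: 4700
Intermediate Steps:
o = -20 (o = 4*(1*(-1 - 4)) = 4*(1*(-5)) = 4*(-5) = -20)
-5*o*47 = -5*(-20)*47 = 100*47 = 4700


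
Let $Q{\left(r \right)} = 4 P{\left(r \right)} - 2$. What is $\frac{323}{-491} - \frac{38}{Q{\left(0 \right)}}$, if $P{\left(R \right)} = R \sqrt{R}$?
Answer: $\frac{9006}{491} \approx 18.342$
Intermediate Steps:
$P{\left(R \right)} = R^{\frac{3}{2}}$
$Q{\left(r \right)} = -2 + 4 r^{\frac{3}{2}}$ ($Q{\left(r \right)} = 4 r^{\frac{3}{2}} - 2 = -2 + 4 r^{\frac{3}{2}}$)
$\frac{323}{-491} - \frac{38}{Q{\left(0 \right)}} = \frac{323}{-491} - \frac{38}{-2 + 4 \cdot 0^{\frac{3}{2}}} = 323 \left(- \frac{1}{491}\right) - \frac{38}{-2 + 4 \cdot 0} = - \frac{323}{491} - \frac{38}{-2 + 0} = - \frac{323}{491} - \frac{38}{-2} = - \frac{323}{491} - -19 = - \frac{323}{491} + 19 = \frac{9006}{491}$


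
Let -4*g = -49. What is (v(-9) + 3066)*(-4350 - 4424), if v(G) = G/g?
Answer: -1317837252/49 ≈ -2.6895e+7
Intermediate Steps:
g = 49/4 (g = -1/4*(-49) = 49/4 ≈ 12.250)
v(G) = 4*G/49 (v(G) = G/(49/4) = G*(4/49) = 4*G/49)
(v(-9) + 3066)*(-4350 - 4424) = ((4/49)*(-9) + 3066)*(-4350 - 4424) = (-36/49 + 3066)*(-8774) = (150198/49)*(-8774) = -1317837252/49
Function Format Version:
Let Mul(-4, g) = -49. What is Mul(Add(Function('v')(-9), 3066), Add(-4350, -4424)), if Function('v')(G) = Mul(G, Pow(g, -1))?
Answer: Rational(-1317837252, 49) ≈ -2.6895e+7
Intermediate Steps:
g = Rational(49, 4) (g = Mul(Rational(-1, 4), -49) = Rational(49, 4) ≈ 12.250)
Function('v')(G) = Mul(Rational(4, 49), G) (Function('v')(G) = Mul(G, Pow(Rational(49, 4), -1)) = Mul(G, Rational(4, 49)) = Mul(Rational(4, 49), G))
Mul(Add(Function('v')(-9), 3066), Add(-4350, -4424)) = Mul(Add(Mul(Rational(4, 49), -9), 3066), Add(-4350, -4424)) = Mul(Add(Rational(-36, 49), 3066), -8774) = Mul(Rational(150198, 49), -8774) = Rational(-1317837252, 49)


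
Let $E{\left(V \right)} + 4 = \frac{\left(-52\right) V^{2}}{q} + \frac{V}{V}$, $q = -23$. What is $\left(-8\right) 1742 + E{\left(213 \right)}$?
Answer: $\frac{2038591}{23} \approx 88634.0$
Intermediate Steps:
$E{\left(V \right)} = -3 + \frac{52 V^{2}}{23}$ ($E{\left(V \right)} = -4 + \left(\frac{\left(-52\right) V^{2}}{-23} + \frac{V}{V}\right) = -4 + \left(- 52 V^{2} \left(- \frac{1}{23}\right) + 1\right) = -4 + \left(\frac{52 V^{2}}{23} + 1\right) = -4 + \left(1 + \frac{52 V^{2}}{23}\right) = -3 + \frac{52 V^{2}}{23}$)
$\left(-8\right) 1742 + E{\left(213 \right)} = \left(-8\right) 1742 - \left(3 - \frac{52 \cdot 213^{2}}{23}\right) = -13936 + \left(-3 + \frac{52}{23} \cdot 45369\right) = -13936 + \left(-3 + \frac{2359188}{23}\right) = -13936 + \frac{2359119}{23} = \frac{2038591}{23}$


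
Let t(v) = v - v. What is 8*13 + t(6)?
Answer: 104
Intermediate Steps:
t(v) = 0
8*13 + t(6) = 8*13 + 0 = 104 + 0 = 104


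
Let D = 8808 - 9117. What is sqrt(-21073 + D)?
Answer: I*sqrt(21382) ≈ 146.23*I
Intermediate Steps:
D = -309
sqrt(-21073 + D) = sqrt(-21073 - 309) = sqrt(-21382) = I*sqrt(21382)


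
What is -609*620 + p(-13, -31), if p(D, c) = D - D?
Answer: -377580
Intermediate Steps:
p(D, c) = 0
-609*620 + p(-13, -31) = -609*620 + 0 = -377580 + 0 = -377580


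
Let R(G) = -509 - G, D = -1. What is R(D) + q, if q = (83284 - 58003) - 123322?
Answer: -98549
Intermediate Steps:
q = -98041 (q = 25281 - 123322 = -98041)
R(D) + q = (-509 - 1*(-1)) - 98041 = (-509 + 1) - 98041 = -508 - 98041 = -98549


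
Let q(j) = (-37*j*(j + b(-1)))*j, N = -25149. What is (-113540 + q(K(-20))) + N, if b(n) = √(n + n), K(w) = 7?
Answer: -151380 - 1813*I*√2 ≈ -1.5138e+5 - 2564.0*I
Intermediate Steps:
b(n) = √2*√n (b(n) = √(2*n) = √2*√n)
q(j) = -37*j²*(j + I*√2) (q(j) = (-37*j*(j + √2*√(-1)))*j = (-37*j*(j + √2*I))*j = (-37*j*(j + I*√2))*j = -37*j²*(j + I*√2))
(-113540 + q(K(-20))) + N = (-113540 + 37*7²*(-1*7 - I*√2)) - 25149 = (-113540 + 37*49*(-7 - I*√2)) - 25149 = (-113540 + (-12691 - 1813*I*√2)) - 25149 = (-126231 - 1813*I*√2) - 25149 = -151380 - 1813*I*√2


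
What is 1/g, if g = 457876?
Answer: 1/457876 ≈ 2.1840e-6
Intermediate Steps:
1/g = 1/457876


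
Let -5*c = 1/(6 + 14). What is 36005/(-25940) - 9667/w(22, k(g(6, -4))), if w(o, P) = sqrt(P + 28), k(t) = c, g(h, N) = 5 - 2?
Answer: -7201/5188 - 96670*sqrt(311)/933 ≈ -1828.6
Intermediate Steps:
g(h, N) = 3
c = -1/100 (c = -1/(5*(6 + 14)) = -1/5/20 = -1/5*1/20 = -1/100 ≈ -0.010000)
k(t) = -1/100
w(o, P) = sqrt(28 + P)
36005/(-25940) - 9667/w(22, k(g(6, -4))) = 36005/(-25940) - 9667/sqrt(28 - 1/100) = 36005*(-1/25940) - 9667*10*sqrt(311)/933 = -7201/5188 - 9667*10*sqrt(311)/933 = -7201/5188 - 96670*sqrt(311)/933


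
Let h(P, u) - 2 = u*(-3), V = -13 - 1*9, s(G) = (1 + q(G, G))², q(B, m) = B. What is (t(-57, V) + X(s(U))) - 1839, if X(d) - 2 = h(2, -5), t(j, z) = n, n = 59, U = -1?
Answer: -1761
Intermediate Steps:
s(G) = (1 + G)²
V = -22 (V = -13 - 9 = -22)
h(P, u) = 2 - 3*u (h(P, u) = 2 + u*(-3) = 2 - 3*u)
t(j, z) = 59
X(d) = 19 (X(d) = 2 + (2 - 3*(-5)) = 2 + (2 + 15) = 2 + 17 = 19)
(t(-57, V) + X(s(U))) - 1839 = (59 + 19) - 1839 = 78 - 1839 = -1761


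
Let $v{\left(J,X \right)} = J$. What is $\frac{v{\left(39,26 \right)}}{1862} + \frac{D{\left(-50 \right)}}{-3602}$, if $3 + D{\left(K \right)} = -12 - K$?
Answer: $\frac{18827}{1676731} \approx 0.011228$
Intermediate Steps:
$D{\left(K \right)} = -15 - K$ ($D{\left(K \right)} = -3 - \left(12 + K\right) = -15 - K$)
$\frac{v{\left(39,26 \right)}}{1862} + \frac{D{\left(-50 \right)}}{-3602} = \frac{39}{1862} + \frac{-15 - -50}{-3602} = 39 \cdot \frac{1}{1862} + \left(-15 + 50\right) \left(- \frac{1}{3602}\right) = \frac{39}{1862} + 35 \left(- \frac{1}{3602}\right) = \frac{39}{1862} - \frac{35}{3602} = \frac{18827}{1676731}$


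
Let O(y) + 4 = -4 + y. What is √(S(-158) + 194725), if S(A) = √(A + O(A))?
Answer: √(194725 + 18*I) ≈ 441.28 + 0.02*I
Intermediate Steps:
O(y) = -8 + y (O(y) = -4 + (-4 + y) = -8 + y)
S(A) = √(-8 + 2*A) (S(A) = √(A + (-8 + A)) = √(-8 + 2*A))
√(S(-158) + 194725) = √(√(-8 + 2*(-158)) + 194725) = √(√(-8 - 316) + 194725) = √(√(-324) + 194725) = √(18*I + 194725) = √(194725 + 18*I)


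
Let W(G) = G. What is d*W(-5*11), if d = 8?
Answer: -440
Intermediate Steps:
d*W(-5*11) = 8*(-5*11) = 8*(-55) = -440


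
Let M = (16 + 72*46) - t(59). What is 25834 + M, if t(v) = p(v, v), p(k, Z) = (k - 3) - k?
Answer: 29165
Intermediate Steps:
p(k, Z) = -3 (p(k, Z) = (-3 + k) - k = -3)
t(v) = -3
M = 3331 (M = (16 + 72*46) - 1*(-3) = (16 + 3312) + 3 = 3328 + 3 = 3331)
25834 + M = 25834 + 3331 = 29165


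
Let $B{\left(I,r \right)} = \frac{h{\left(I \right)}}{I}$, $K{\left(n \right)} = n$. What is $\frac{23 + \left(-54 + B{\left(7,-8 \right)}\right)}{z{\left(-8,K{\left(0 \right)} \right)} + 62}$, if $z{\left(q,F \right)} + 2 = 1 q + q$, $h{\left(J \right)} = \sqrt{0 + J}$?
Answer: $- \frac{31}{44} + \frac{\sqrt{7}}{308} \approx -0.69596$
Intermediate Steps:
$h{\left(J \right)} = \sqrt{J}$
$z{\left(q,F \right)} = -2 + 2 q$ ($z{\left(q,F \right)} = -2 + \left(1 q + q\right) = -2 + \left(q + q\right) = -2 + 2 q$)
$B{\left(I,r \right)} = \frac{1}{\sqrt{I}}$ ($B{\left(I,r \right)} = \frac{\sqrt{I}}{I} = \frac{1}{\sqrt{I}}$)
$\frac{23 + \left(-54 + B{\left(7,-8 \right)}\right)}{z{\left(-8,K{\left(0 \right)} \right)} + 62} = \frac{23 - \left(54 - \frac{1}{\sqrt{7}}\right)}{\left(-2 + 2 \left(-8\right)\right) + 62} = \frac{23 - \left(54 - \frac{\sqrt{7}}{7}\right)}{\left(-2 - 16\right) + 62} = \frac{-31 + \frac{\sqrt{7}}{7}}{-18 + 62} = \frac{-31 + \frac{\sqrt{7}}{7}}{44} = \left(-31 + \frac{\sqrt{7}}{7}\right) \frac{1}{44} = - \frac{31}{44} + \frac{\sqrt{7}}{308}$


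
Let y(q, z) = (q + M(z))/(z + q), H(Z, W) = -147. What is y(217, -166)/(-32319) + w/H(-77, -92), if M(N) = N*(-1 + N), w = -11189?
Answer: 292672616/3845961 ≈ 76.099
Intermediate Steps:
y(q, z) = (q + z*(-1 + z))/(q + z) (y(q, z) = (q + z*(-1 + z))/(z + q) = (q + z*(-1 + z))/(q + z))
y(217, -166)/(-32319) + w/H(-77, -92) = ((217 - 166*(-1 - 166))/(217 - 166))/(-32319) - 11189/(-147) = ((217 - 166*(-167))/51)*(-1/32319) - 11189*(-1/147) = ((217 + 27722)/51)*(-1/32319) + 11189/147 = ((1/51)*27939)*(-1/32319) + 11189/147 = (9313/17)*(-1/32319) + 11189/147 = -9313/549423 + 11189/147 = 292672616/3845961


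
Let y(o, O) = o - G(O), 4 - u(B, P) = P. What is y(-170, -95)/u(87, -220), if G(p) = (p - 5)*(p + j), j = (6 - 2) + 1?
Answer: -655/16 ≈ -40.938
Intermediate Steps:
j = 5 (j = 4 + 1 = 5)
u(B, P) = 4 - P
G(p) = (-5 + p)*(5 + p) (G(p) = (p - 5)*(p + 5) = (-5 + p)*(5 + p))
y(o, O) = 25 + o - O**2 (y(o, O) = o - (-25 + O**2) = o + (25 - O**2) = 25 + o - O**2)
y(-170, -95)/u(87, -220) = (25 - 170 - 1*(-95)**2)/(4 - 1*(-220)) = (25 - 170 - 1*9025)/(4 + 220) = (25 - 170 - 9025)/224 = -9170*1/224 = -655/16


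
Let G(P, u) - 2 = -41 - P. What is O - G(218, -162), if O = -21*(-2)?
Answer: 299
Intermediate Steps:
G(P, u) = -39 - P (G(P, u) = 2 + (-41 - P) = -39 - P)
O = 42
O - G(218, -162) = 42 - (-39 - 1*218) = 42 - (-39 - 218) = 42 - 1*(-257) = 42 + 257 = 299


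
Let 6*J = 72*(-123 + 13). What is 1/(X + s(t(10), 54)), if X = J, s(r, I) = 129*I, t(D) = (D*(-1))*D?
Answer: 1/5646 ≈ 0.00017712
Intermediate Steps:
t(D) = -D² (t(D) = (-D)*D = -D²)
J = -1320 (J = (72*(-123 + 13))/6 = (72*(-110))/6 = (⅙)*(-7920) = -1320)
X = -1320
1/(X + s(t(10), 54)) = 1/(-1320 + 129*54) = 1/(-1320 + 6966) = 1/5646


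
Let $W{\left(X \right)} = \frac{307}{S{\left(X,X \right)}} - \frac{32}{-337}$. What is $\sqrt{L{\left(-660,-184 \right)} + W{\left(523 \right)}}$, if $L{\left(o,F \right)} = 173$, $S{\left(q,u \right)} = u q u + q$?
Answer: $\frac{\sqrt{402306942579234572385870}}{48209936030} \approx 13.157$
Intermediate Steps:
$S{\left(q,u \right)} = q + q u^{2}$ ($S{\left(q,u \right)} = q u u + q = q u^{2} + q = q + q u^{2}$)
$W{\left(X \right)} = \frac{32}{337} + \frac{307}{X \left(1 + X^{2}\right)}$ ($W{\left(X \right)} = \frac{307}{X \left(1 + X^{2}\right)} - \frac{32}{-337} = 307 \frac{1}{X \left(1 + X^{2}\right)} - - \frac{32}{337} = \frac{307}{X \left(1 + X^{2}\right)} + \frac{32}{337} = \frac{32}{337} + \frac{307}{X \left(1 + X^{2}\right)}$)
$\sqrt{L{\left(-660,-184 \right)} + W{\left(523 \right)}} = \sqrt{173 + \frac{103459 + 32 \cdot 523 \left(1 + 523^{2}\right)}{337 \cdot 523 \left(1 + 523^{2}\right)}} = \sqrt{173 + \frac{1}{337} \cdot \frac{1}{523} \frac{1}{1 + 273529} \left(103459 + 32 \cdot 523 \left(1 + 273529\right)\right)} = \sqrt{173 + \frac{1}{337} \cdot \frac{1}{523} \cdot \frac{1}{273530} \left(103459 + 32 \cdot 523 \cdot 273530\right)} = \sqrt{173 + \frac{1}{337} \cdot \frac{1}{523} \cdot \frac{1}{273530} \left(103459 + 4577798080\right)} = \sqrt{173 + \frac{1}{337} \cdot \frac{1}{523} \cdot \frac{1}{273530} \cdot 4577901539} = \sqrt{173 + \frac{4577901539}{48209936030}} = \sqrt{\frac{8344896834729}{48209936030}} = \frac{\sqrt{402306942579234572385870}}{48209936030}$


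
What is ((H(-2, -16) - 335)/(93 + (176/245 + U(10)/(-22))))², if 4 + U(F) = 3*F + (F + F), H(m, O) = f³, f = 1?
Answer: 202558504225/15244347024 ≈ 13.287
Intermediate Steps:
H(m, O) = 1 (H(m, O) = 1³ = 1)
U(F) = -4 + 5*F (U(F) = -4 + (3*F + (F + F)) = -4 + (3*F + 2*F) = -4 + 5*F)
((H(-2, -16) - 335)/(93 + (176/245 + U(10)/(-22))))² = ((1 - 335)/(93 + (176/245 + (-4 + 5*10)/(-22))))² = (-334/(93 + (176*(1/245) + (-4 + 50)*(-1/22))))² = (-334/(93 + (176/245 + 46*(-1/22))))² = (-334/(93 + (176/245 - 23/11)))² = (-334/(93 - 3699/2695))² = (-334/246936/2695)² = (-334*2695/246936)² = (-450065/123468)² = 202558504225/15244347024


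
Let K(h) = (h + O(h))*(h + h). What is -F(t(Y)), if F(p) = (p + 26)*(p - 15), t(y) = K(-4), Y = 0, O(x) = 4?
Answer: 390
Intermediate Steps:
K(h) = 2*h*(4 + h) (K(h) = (h + 4)*(h + h) = (4 + h)*(2*h) = 2*h*(4 + h))
t(y) = 0 (t(y) = 2*(-4)*(4 - 4) = 2*(-4)*0 = 0)
F(p) = (-15 + p)*(26 + p) (F(p) = (26 + p)*(-15 + p) = (-15 + p)*(26 + p))
-F(t(Y)) = -(-390 + 0² + 11*0) = -(-390 + 0 + 0) = -1*(-390) = 390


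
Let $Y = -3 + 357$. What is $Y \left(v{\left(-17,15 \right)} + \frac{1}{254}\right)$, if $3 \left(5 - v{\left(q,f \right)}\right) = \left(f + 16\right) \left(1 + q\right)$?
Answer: $\frac{7658023}{127} \approx 60299.0$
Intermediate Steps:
$Y = 354$
$v{\left(q,f \right)} = 5 - \frac{\left(1 + q\right) \left(16 + f\right)}{3}$ ($v{\left(q,f \right)} = 5 - \frac{\left(f + 16\right) \left(1 + q\right)}{3} = 5 - \frac{\left(16 + f\right) \left(1 + q\right)}{3} = 5 - \frac{\left(1 + q\right) \left(16 + f\right)}{3}$)
$Y \left(v{\left(-17,15 \right)} + \frac{1}{254}\right) = 354 \left(\left(- \frac{1}{3} - - \frac{272}{3} - 5 - 5 \left(-17\right)\right) + \frac{1}{254}\right) = 354 \left(\left(- \frac{1}{3} + \frac{272}{3} - 5 + 85\right) + \frac{1}{254}\right) = 354 \left(\frac{511}{3} + \frac{1}{254}\right) = 354 \cdot \frac{129797}{762} = \frac{7658023}{127}$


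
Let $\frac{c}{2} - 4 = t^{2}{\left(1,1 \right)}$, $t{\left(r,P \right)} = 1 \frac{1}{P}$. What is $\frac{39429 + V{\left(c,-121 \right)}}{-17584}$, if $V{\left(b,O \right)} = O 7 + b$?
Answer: $- \frac{2412}{1099} \approx -2.1947$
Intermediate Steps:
$t{\left(r,P \right)} = \frac{1}{P}$
$c = 10$ ($c = 8 + 2 \left(1^{-1}\right)^{2} = 8 + 2 \cdot 1^{2} = 8 + 2 \cdot 1 = 8 + 2 = 10$)
$V{\left(b,O \right)} = b + 7 O$ ($V{\left(b,O \right)} = 7 O + b = b + 7 O$)
$\frac{39429 + V{\left(c,-121 \right)}}{-17584} = \frac{39429 + \left(10 + 7 \left(-121\right)\right)}{-17584} = \left(39429 + \left(10 - 847\right)\right) \left(- \frac{1}{17584}\right) = \left(39429 - 837\right) \left(- \frac{1}{17584}\right) = 38592 \left(- \frac{1}{17584}\right) = - \frac{2412}{1099}$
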